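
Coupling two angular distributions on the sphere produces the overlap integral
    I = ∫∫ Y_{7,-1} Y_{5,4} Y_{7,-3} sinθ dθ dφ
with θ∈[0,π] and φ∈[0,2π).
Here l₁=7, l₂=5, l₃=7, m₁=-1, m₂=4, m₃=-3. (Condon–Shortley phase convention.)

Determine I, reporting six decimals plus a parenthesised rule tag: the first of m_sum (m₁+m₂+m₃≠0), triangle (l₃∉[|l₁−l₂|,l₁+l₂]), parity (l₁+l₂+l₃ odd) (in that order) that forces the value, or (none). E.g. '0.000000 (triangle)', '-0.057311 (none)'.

Σlᵢ=19 odd — θ-integrand is odd under cosθ→−cosθ; I=0

0.000000 (parity)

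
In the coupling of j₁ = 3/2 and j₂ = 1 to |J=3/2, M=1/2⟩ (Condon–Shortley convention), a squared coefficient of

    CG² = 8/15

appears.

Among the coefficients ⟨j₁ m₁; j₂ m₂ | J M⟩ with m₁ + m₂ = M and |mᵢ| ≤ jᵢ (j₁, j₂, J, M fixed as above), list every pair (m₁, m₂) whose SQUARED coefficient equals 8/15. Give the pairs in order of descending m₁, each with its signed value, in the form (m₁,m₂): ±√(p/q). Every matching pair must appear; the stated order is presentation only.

Admissible pairs with m₁+m₂ = M = 1/2: (-1/2,1), (1/2,0), (3/2,-1)
  (m₁,m₂)=(3/2,-1): CG² = 2/5, CG = +√(2/5)
  (m₁,m₂)=(1/2,0): CG² = 1/15, CG = +√(1/15)
  (m₁,m₂)=(-1/2,1): CG² = 8/15, CG = −√(8/15)   ← matches the target
Pairs with CG² = 8/15: (-1/2,1): −√(8/15)

(-1/2,1): −√(8/15)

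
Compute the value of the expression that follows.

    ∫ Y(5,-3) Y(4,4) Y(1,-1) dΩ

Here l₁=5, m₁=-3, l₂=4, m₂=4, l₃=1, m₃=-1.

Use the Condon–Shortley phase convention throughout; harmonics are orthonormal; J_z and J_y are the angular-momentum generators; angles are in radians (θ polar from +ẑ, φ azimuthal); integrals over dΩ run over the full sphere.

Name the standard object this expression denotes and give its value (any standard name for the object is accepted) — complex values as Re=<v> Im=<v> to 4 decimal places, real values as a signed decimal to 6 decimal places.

Gaunt coefficient, -0.049106

This is a Gaunt coefficient — the integral of a triple product of spherical harmonics over the sphere.
Checks pass: Σm=0; 10 even; l₃=1∈[1,9].
(2·5+1)(2·4+1)(2·1+1) = 297
Δ: 8! 2! 0! / 11! → 1/495
sum: t=4:+1/576 = 1/576
3j²(5 4 1; 0 0 0) = Δ·Π!·Σ² = 5/99  (sign -1)
sum: t=8:+1/80640 = 1/80640
3j²(5 4 1; -3 4 -1) = Δ·Π!·Σ² = 1/495  (sign +1)
combine: 4πI² = 297·5/99·1/495 = 1/33
take √, sign -1: I = -0.04910640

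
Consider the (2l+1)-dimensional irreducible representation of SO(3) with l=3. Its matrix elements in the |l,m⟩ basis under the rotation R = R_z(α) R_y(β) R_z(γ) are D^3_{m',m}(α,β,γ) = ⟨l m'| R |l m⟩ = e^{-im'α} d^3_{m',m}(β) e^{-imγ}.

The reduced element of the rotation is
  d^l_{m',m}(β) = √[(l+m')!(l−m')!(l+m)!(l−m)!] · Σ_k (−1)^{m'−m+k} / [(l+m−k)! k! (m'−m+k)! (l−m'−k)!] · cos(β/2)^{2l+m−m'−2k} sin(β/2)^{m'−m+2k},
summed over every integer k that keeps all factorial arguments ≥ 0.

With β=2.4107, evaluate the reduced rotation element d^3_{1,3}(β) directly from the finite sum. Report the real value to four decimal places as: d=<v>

d=0.0551

d^3_{1,3}(β=2.4107) via the finite sum:
With c≡cos(β/2)=0.357366 and s≡sin(β/2)=0.933964, N=[24·2·720·1]^{1/2}=185.903201
k: max(0,(3)−(1))=2 … min(3+(3),3−(1))=2
  k=2: (−1)^0·185.9032/(48)·0.3574^4·0.9340^2 = +0.055101
d^3_{1,3}(2.4107) = +0.055101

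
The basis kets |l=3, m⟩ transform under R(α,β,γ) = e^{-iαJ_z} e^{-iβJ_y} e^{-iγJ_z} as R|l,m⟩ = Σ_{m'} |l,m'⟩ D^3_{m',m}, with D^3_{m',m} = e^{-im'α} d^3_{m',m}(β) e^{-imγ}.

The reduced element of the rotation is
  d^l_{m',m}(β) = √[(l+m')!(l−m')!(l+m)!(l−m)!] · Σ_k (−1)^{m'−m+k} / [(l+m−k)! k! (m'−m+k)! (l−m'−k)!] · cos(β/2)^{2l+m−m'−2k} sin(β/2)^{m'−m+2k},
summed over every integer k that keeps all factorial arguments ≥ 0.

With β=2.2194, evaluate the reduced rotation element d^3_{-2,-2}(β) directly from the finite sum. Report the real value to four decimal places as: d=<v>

d^3_{-2,-2}(β=2.2194) via the finite sum:
Half-angle: c=0.444930, s=0.895565. N=√(1·120·1·120)=120.000000
The bounds max(0,m−m')=0 and min(l+m,l−m')=1 give 2 terms
  k=0: (−1)^0·120.0000/(120)·0.4449^6·0.8956^0 = +0.007758
  k=1: (−1)^1·120.0000/(24)·0.4449^4·0.8956^2 = -0.157156
d^3_{-2,-2}(2.2194) = +0.007758 -0.157156 = -0.149398

d=-0.1494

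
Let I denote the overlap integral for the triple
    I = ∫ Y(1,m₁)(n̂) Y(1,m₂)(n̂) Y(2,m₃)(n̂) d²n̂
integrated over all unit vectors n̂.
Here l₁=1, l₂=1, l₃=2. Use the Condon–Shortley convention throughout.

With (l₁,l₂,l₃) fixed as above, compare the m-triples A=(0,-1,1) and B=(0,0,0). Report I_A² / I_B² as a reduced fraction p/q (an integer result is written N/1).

3/4

Same 1,1,2: normalisation and zero-m 3j drop out of the ratio.
A: Δ: 0! 2! 2! / 5! → 1/30; sum: t=0:+1/2 = 1/2; 3j²(1 1 2; 0 -1 1) = Δ·Π!·Σ² = 1/10  (sign -1)
B: Δ: 0! 2! 2! / 5! → 1/30; sum: t=0:+1/1 = 1/1; 3j²(1 1 2; 0 0 0) = Δ·Π!·Σ² = 2/15  (sign +1)
I_A²/I_B² = (1/10)/(2/15) = 3/4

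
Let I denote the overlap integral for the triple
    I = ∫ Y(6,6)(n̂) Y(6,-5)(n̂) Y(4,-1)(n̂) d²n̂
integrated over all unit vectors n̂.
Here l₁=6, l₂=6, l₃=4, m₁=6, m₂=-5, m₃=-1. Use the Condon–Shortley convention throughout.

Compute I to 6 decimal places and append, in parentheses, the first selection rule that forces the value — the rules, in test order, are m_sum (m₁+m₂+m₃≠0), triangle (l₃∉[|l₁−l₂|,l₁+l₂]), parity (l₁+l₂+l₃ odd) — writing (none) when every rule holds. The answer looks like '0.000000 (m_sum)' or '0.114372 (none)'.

-0.192803 (none)

Checks pass: Σm=0; 16 even; l₃=4∈[0,12].
(2·6+1)(2·6+1)(2·4+1) = 1521
Δ: 8! 4! 4! / 17! → 1/15315300
sum: t=2:+1/829440 t=3:−1/25920 t=4:+1/9216 t=5:−1/25920 t=6:+1/829440 = 7/207360
3j²(6 6 4; 0 0 0) = Δ·Π!·Σ² = 28/2431  (sign +1)
sum: t=0:+1/5806080 = 1/5806080
3j²(6 6 4; 6 -5 -1) = Δ·Π!·Σ² = 165/6188  (sign -1)
combine: 4πI² = 1521·28/2431·165/6188 = 135/289
take √, sign -1: I = -0.19280266
No selection rule forces the value: the integral is nonzero (none).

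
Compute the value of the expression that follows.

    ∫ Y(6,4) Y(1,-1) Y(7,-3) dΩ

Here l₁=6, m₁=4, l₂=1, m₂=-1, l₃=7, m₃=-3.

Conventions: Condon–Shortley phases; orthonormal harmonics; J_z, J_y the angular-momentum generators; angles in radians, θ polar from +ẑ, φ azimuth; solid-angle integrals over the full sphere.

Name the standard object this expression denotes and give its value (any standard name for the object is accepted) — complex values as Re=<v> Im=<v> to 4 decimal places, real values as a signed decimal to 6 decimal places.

This is a Gaunt coefficient — the integral of a triple product of spherical harmonics over the sphere.
Rules hold: Σm=0, L=14 even, 5≤7≤7.
N = 13·3·15 = 585
Δ = 0!·12!·2!/15! = 1/1365
Racah Σ t=0..0: t=0:+1/518400 = 1/518400
⇒ 3j(6 1 7; 0 0 0)² = 7/195, sgn -1
Racah Σ t=0..0: t=0:+1/14515200 = 1/14515200
⇒ 3j(6 1 7; 4 -1 -3)² = 2/455, sgn +1
4πI² = N·(3j₀)²·(3jₘ)² = 6/65
I = -1·√(0.0923077/4π) = -0.08570655

Gaunt coefficient, -0.085707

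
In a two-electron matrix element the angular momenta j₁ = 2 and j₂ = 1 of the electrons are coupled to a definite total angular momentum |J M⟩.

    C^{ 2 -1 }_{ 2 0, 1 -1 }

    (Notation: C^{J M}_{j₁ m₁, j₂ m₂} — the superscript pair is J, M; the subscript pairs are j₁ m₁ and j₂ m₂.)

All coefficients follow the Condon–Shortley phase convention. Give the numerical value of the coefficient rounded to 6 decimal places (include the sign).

+√(1/2) ≈ +0.707107

j₁+j₂−J=1  J+j₁−j₂=3  J−j₁+j₂=1  j₁+j₂+J+1=6
(j₁±m₁, j₂±m₂, J±M) = (2,2,0,2,1,3)
P² = 2
sum k=0..0:
  [0] +1/2 = 1/2
S = 1/2
C² = P²·S² = 1/2 ; C = +0.707107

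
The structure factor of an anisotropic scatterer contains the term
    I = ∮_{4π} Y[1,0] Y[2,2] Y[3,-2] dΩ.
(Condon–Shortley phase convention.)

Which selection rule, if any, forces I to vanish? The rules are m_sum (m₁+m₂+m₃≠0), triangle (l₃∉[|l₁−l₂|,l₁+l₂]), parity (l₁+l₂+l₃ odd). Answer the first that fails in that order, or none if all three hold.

none

m₁+m₂+m₃ = 0 + 2 − 2 = 0  ✓
triangle: |1−2|=1 ≤ l₃=3 ≤ 1+2=3  ✓
parity: l₁+l₂+l₃ = 6 is even  ✓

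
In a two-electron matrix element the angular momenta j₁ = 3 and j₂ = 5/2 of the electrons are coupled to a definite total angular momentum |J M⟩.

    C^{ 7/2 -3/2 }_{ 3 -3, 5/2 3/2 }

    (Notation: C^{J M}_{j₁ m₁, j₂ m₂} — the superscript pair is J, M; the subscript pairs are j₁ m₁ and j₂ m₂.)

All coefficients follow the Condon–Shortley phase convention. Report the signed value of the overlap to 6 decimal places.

+√(2/7) ≈ +0.534522

√[8·2!4!3!/10! · 0!6!4!1!2!5!] = √(18432/7)
  +(−1)^2/∏(2,0,4,2,0,1)! = 1/96  (running 1/96)
⟨..|..⟩ = √(18432/7)·(1/96) = +0.534522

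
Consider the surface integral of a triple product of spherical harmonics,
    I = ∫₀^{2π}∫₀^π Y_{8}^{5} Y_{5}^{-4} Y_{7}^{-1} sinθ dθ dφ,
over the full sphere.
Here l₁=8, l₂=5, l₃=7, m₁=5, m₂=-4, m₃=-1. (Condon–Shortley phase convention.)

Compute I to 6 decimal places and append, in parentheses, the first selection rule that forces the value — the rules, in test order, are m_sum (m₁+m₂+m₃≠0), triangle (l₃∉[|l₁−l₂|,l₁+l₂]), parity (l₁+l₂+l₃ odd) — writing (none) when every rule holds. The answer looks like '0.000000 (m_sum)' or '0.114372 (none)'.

Checks pass: Σm=0; 20 even; l₃=7∈[3,13].
(2·8+1)(2·5+1)(2·7+1) = 2805
Δ: 6! 10! 4! / 21! → 1/814773960
sum: t=1:−1/87091200 t=2:+1/4976640 t=3:−1/2073600 t=4:+1/4976640 t=5:−1/87091200 = -1/9676800
3j²(8 5 7; 0 0 0) = Δ·Π!·Σ² = 360/46189  (sign +1)
sum: t=0:+1/130636800 t=1:−1/232243200 = 1/298598400
3j²(8 5 7; 5 -4 -1) = Δ·Π!·Σ² = 7/1292  (sign +1)
combine: 4πI² = 2805·360/46189·7/1292 = 9450/79781
take √, sign +1: I = 0.09708703
No selection rule forces the value: the integral is nonzero (none).

0.097087 (none)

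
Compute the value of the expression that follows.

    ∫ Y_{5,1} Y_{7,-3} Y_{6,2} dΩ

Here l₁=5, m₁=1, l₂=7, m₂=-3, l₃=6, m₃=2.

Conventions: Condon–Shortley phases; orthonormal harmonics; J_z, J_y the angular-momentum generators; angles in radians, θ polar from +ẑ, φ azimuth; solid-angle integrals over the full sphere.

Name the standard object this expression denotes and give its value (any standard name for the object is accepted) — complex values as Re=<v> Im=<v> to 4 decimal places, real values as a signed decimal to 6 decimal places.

This is a Gaunt coefficient — the integral of a triple product of spherical harmonics over the sphere.
Checks pass: Σm=0; 18 even; l₃=6∈[2,12].
(2·5+1)(2·7+1)(2·6+1) = 2145
Δ: 6! 4! 8! / 19! → 1/174594420
sum: t=1:−1/4147200 t=2:+1/207360 t=3:−1/82944 t=4:+1/207360 t=5:−1/4147200 = -1/345600
3j²(5 7 6; 0 0 0) = Δ·Π!·Σ² = 420/46189  (sign -1)
sum: t=0:+1/9953280 t=1:−1/518400 t=2:+1/276480 t=3:−1/1088640 t=4:+1/46448640 = 23/25804800
3j²(5 7 6; 1 -3 2) = Δ·Π!·Σ² = 42849/6466460  (sign +1)
combine: 4πI² = 2145·420/46189·42849/6466460 = 1928205/14919047
take √, sign -1: I = -0.10141475

Gaunt coefficient, -0.101415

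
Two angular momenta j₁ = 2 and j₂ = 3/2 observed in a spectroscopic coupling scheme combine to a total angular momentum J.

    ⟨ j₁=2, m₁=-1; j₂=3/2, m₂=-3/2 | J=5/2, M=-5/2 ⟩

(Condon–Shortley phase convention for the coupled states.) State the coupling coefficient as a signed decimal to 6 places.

√[6·1!3!2!/7! · 1!3!0!3!0!5!] = √(432/7)
  +(−1)^0/∏(0,1,3,0,0,2)! = 1/12  (running 1/12)
⟨..|..⟩ = √(432/7)·(1/12) = +0.654654

+0.654654  (= +√(3/7))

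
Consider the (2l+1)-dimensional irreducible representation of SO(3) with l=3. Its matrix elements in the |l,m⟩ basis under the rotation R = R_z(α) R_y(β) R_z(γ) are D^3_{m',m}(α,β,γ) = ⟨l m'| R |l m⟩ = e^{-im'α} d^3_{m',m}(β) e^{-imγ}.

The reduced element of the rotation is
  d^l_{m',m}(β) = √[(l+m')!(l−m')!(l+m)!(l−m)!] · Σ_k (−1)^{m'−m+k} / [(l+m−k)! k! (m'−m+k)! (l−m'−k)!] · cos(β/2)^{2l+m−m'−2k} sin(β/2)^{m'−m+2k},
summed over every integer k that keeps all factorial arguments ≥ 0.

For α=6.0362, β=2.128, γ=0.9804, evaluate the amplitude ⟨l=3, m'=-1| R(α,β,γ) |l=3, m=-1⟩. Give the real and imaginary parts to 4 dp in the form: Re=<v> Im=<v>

Re=0.3712 Im=0.3345

D^3_{-1,-1}(6.0362,2.1280,0.9804) = e^{-i·-1·6.0362}·d^3_{-1,-1}(2.1280)·e^{-i·-1·0.9804}. Compute d first:
With c≡cos(β/2)=0.485379 and s≡sin(β/2)=0.874304, N=[2·24·2·24]^{1/2}=48.000000
k: max(0,(-1)−(-1))=0 … min(3+(-1),3−(-1))=2
  k=0: (−1)^0·48.0000/(48)·0.4854^6·0.8743^0 = +0.013076
  k=1: (−1)^1·48.0000/(6)·0.4854^4·0.8743^2 = -0.339420
  k=2: (−1)^2·48.0000/(8)·0.4854^2·0.8743^4 = +0.825967
d^3_{-1,-1}(2.1280) = +0.013076 -0.339420 +0.825967 = +0.499623
Phases: e^{-i·(-1)·6.0362}=+0.969654-0.244482i, e^{-i·(-1)·0.9804}=+0.556690+0.830720i ⇒ D=+0.371166+0.334453i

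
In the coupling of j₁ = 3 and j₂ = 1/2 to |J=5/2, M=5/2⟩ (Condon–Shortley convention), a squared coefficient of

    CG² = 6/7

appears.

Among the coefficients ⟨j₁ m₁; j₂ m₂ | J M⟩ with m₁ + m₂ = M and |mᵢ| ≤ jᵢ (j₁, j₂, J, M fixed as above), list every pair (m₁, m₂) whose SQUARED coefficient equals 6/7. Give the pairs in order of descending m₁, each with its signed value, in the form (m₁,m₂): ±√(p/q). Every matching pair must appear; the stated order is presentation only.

Admissible pairs with m₁+m₂ = M = 5/2: (2,1/2), (3,-1/2)
  (m₁,m₂)=(3,-1/2): CG² = 6/7, CG = +√(6/7)   ← matches the target
  (m₁,m₂)=(2,1/2): CG² = 1/7, CG = −√(1/7)
Pairs with CG² = 6/7: (3,-1/2): +√(6/7)

(3,-1/2): +√(6/7)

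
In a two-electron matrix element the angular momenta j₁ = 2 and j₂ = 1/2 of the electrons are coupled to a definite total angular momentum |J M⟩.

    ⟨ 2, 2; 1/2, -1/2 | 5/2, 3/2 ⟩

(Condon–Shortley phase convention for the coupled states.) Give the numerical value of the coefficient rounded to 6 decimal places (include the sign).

triangle: 0!*4!*1!/6! = 24/720
(j±m)!: 4!*0!*0!*1!*4!*1! = 576
prefactor² = (2J+1)*Δ*N² = 576/5
  k=0: +1/(0!*0!*0!*0!*4!*1!) = 1/24
Σ = 1/24  ⇒  CG² = 576/5*(1/24)² = 1/5
CG = +√(1/5) = +0.447214

+√(1/5) ≈ +0.447214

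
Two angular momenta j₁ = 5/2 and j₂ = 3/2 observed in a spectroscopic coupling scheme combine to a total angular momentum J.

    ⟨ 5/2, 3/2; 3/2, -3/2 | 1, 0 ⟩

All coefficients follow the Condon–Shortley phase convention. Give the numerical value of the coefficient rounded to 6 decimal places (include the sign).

+0.447214

triangle: 3!*2!*0!/6! = 12/720
(j±m)!: 4!*1!*0!*3!*1!*1! = 144
prefactor² = (2J+1)*Δ*N² = 36/5
  k=0: +1/(0!*3!*1!*0!*1!*0!) = 1/6
Σ = 1/6  ⇒  CG² = 36/5*(1/6)² = 1/5
CG = +√(1/5) = +0.447214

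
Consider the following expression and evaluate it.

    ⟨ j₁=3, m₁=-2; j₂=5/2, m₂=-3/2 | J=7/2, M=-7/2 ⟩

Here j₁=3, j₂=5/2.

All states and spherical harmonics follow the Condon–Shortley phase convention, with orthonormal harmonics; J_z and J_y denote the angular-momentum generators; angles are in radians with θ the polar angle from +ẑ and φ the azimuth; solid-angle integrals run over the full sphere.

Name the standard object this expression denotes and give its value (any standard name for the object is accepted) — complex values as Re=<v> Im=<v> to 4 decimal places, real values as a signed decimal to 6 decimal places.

Clebsch–Gordan coefficient, −√(4/9) ≈ -0.666667

This is a Clebsch–Gordan (vector-coupling) coefficient.
triangle: 2!*4!*3!/10! = 288/3628800
(j±m)!: 1!*5!*1!*4!*0!*7! = 14515200
prefactor² = (2J+1)*Δ*N² = 9216
  k=1: −1/(1!*1!*4!*0!*0!*3!) = -1/144
Σ = -1/144  ⇒  CG² = 9216*(-1/144)² = 4/9
CG = −√(4/9) = -0.666667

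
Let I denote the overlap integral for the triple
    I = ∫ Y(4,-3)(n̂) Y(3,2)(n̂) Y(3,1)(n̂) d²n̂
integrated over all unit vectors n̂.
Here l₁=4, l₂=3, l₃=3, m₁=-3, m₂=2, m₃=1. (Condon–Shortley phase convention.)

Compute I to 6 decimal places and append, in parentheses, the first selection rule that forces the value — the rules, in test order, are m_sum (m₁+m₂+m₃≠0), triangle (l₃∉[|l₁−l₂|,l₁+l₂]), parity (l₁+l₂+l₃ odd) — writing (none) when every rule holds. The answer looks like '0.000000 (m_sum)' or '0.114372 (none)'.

m-sum 0 ✓  L=10 even ✓  1≤3≤7 ✓
Π(2lᵢ+1) = 9×7×7 = 441
triangle coeff Δ(4,3,3) = 1/34650
Σ_t [1,3]: t=1:−1/72 t=2:+1/16 t=3:−1/72 = 5/144
(3j)²=2/77 [(4 3 3; 0 0 0)], sign=-1
Σ_t [3,4]: t=3:−1/288 t=4:+1/144 = 1/288
(3j)²=1/99 [(4 3 3; -3 2 1)], sign=+1
⇒ 4πI² = 14/121
I = (-1)√(14/121/(4π)) = -0.09595473
No selection rule forces the value: the integral is nonzero (none).

-0.095955 (none)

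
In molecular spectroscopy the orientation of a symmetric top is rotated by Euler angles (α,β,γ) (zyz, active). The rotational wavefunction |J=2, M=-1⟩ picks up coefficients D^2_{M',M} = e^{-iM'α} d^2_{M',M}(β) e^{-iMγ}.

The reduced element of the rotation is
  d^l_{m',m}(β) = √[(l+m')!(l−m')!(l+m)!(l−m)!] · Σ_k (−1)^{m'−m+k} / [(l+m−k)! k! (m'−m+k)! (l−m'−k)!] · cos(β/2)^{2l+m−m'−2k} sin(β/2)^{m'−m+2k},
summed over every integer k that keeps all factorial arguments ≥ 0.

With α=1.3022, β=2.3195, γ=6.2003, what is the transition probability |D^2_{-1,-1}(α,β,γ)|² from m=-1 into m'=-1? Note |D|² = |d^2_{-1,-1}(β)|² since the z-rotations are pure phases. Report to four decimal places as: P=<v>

P=0.1421

D^2_{-1,-1}(1.3022,2.3195,6.2003) = e^{-i·-1·1.3022}·d^2_{-1,-1}(2.3195)·e^{-i·-1·6.2003}. Compute d first:
Half-angle: c=0.399569, s=0.916703. N=√(1·6·1·6)=6.000000
k∈{0,1} keeps every argument non-negative
  k=0: (−1)^0·6.0000/(6)·0.3996^4·0.9167^0 = +0.025490
  k=1: (−1)^1·6.0000/(2)·0.3996^2·0.9167^2 = -0.402496
d^2_{-1,-1}(2.3195) = +0.025490 -0.402496 = -0.377006
|D^2_{-1,-1}|² = |d^2_{-1,-1}(β)|² = (-0.377006)² = 0.142134 (the z-rotation phases have unit modulus)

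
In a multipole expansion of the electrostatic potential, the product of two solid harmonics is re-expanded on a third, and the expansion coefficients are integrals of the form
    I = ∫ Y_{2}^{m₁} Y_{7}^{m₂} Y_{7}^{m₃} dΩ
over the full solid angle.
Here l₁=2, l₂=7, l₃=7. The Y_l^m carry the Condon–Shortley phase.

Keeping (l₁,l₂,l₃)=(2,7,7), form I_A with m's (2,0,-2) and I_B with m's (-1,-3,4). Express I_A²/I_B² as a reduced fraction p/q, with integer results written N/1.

108/77

l's match ⇒ only the (l;m) 3-j factors differ between A and B.
A: triangle coeff Δ(2,7,7) = 1/185640; Σ_t [0,0]: t=0:+1/2419200 = 1/2419200; (3j)²=27/1105 [(2 7 7; 2 0 -2)], sign=-1
B: triangle coeff Δ(2,7,7) = 1/185640; Σ_t [1,2]: t=1:−1/4354560 t=2:+1/14515200 = -1/6220800; (3j)²=77/4420 [(2 7 7; -1 -3 4)], sign=+1
I_A²/I_B² = (27/1105)/(77/4420) = 108/77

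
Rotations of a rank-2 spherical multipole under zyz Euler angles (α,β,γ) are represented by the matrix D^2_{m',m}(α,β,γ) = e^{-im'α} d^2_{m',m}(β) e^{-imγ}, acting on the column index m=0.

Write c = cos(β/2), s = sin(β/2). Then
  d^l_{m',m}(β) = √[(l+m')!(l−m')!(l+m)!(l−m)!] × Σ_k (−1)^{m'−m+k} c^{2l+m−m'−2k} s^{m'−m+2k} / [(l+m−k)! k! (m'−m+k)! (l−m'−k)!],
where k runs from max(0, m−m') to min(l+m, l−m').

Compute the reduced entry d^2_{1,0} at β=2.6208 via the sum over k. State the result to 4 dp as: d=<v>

d^2_{1,0}(β=2.6208) via the finite sum:
With c≡cos(β/2)=0.257464 and s≡sin(β/2)=0.966288, N=[6·1·2·2]^{1/2}=4.898979
k: max(0,(0)−(1))=0 … min(2+(0),2−(1))=1
  k=0: (−1)^1·4.8990/(2)·0.2575^3·0.9663^1 = -0.040395
  k=1: (−1)^2·4.8990/(2)·0.2575^1·0.9663^3 = +0.568999
d^2_{1,0}(2.6208) = -0.040395 +0.568999 = +0.528603

d=0.5286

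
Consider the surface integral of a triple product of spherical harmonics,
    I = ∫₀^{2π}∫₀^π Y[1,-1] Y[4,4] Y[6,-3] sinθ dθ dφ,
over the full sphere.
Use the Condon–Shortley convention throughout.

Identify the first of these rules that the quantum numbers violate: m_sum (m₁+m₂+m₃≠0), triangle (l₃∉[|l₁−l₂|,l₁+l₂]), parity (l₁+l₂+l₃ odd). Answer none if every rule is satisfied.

triangle

azimuthal sum: -1 + 4 − 3 = 0  ✓
l₃ must lie in [3,5]; have l₃=6  ✗
L = 1 + 4 + 6 = 11 (odd)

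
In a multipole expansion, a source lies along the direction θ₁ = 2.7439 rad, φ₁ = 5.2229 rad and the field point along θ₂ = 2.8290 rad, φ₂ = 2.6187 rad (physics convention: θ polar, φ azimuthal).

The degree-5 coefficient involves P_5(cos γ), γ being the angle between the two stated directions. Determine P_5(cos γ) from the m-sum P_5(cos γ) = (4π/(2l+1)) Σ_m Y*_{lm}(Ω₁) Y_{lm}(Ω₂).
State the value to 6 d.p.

-0.418170

Summing Y*_{l m}(θ₁,φ₁)·Y_{l m}(θ₂,φ₂) over m ∈ [−5, 5]; prefactor 4π/(2·5+1) = 1.142397:
  term(m=-5) = (0.000005, 0.000002)   from Y*(Ω₁)=(0.002247, 0.003363), Y(Ω₂)=(0.001103, -0.000642)
  term(m=-4) = (-0.000208, -0.000318)   from Y*(Ω₁)=(0.013822, -0.027126), Y(Ω₂)=(0.006215, -0.010835)
  term(m=-3) = (0.000398, 0.009604)   from Y*(Ω₁)=(-0.133540, 0.005246), Y(Ω₂)=(-0.000152, -0.071926)
  term(m=-2) = (0.045255, -0.083629)   from Y*(Ω₁)=(0.189809, 0.309743), Y(Ω₂)=(-0.131197, -0.226500)
  term(m=-1) = (-0.248421, 0.148032)   from Y*(Ω₁)=(0.258963, -0.462409), Y(Ω₂)=(-0.472733, -0.272487)
  term(m=+0) = (0.039898, 0.000000)   from Y*(Ω₁)=(-0.109729, -0.000000), Y(Ω₂)=(-0.363606, 0.000000)
  term(m=+1) = (-0.248421, -0.148032)   from Y*(Ω₁)=(-0.258963, -0.462409), Y(Ω₂)=(0.472733, -0.272487)
  term(m=+2) = (0.045255, 0.083629)   from Y*(Ω₁)=(0.189809, -0.309743), Y(Ω₂)=(-0.131197, 0.226500)
  term(m=+3) = (0.000398, -0.009604)   from Y*(Ω₁)=(0.133540, 0.005246), Y(Ω₂)=(0.000152, -0.071926)
  term(m=+4) = (-0.000208, 0.000318)   from Y*(Ω₁)=(0.013822, 0.027126), Y(Ω₂)=(0.006215, 0.010835)
  term(m=+5) = (0.000005, -0.000002)   from Y*(Ω₁)=(-0.002247, 0.003363), Y(Ω₂)=(-0.001103, -0.000642)
Σ over m = (-0.366046, -0.000000); ×(4π/11) → (-0.418170, -0.000000). Real part: -0.418170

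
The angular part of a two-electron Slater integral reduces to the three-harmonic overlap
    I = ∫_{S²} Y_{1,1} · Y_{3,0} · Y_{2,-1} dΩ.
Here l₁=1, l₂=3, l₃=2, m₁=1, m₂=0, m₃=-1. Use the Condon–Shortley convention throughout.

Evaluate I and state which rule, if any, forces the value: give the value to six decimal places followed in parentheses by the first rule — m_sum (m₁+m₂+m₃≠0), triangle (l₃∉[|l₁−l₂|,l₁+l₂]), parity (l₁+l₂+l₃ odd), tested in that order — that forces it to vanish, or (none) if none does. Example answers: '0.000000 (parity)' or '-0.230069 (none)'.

m-sum 0 ✓  L=6 even ✓  2≤2≤4 ✓
Π(2lᵢ+1) = 3×7×5 = 105
triangle coeff Δ(1,3,2) = 1/105
Σ_t [1,1]: t=1:−1/4 = -1/4
(3j)²=3/35 [(1 3 2; 0 0 0)], sign=-1
Σ_t [0,0]: t=0:+1/12 = 1/12
(3j)²=1/35 [(1 3 2; 1 0 -1)], sign=-1
⇒ 4πI² = 9/35
I = (+1)√(9/35/(4π)) = 0.14304817
No selection rule forces the value: the integral is nonzero (none).

0.143048 (none)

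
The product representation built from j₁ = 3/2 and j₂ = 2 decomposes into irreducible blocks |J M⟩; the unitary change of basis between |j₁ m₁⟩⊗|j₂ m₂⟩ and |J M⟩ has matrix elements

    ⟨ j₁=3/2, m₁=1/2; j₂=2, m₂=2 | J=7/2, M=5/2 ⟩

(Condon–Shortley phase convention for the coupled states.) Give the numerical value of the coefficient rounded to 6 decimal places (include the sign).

j₁+j₂−J=0  J+j₁−j₂=3  J−j₁+j₂=4  j₁+j₂+J+1=8
(j₁±m₁, j₂±m₂, J±M) = (2,1,4,0,6,1)
P² = 6912/7
sum k=0..0:
  [0] +1/48 = 1/48
S = 1/48
C² = P²·S² = 3/7 ; C = +0.654654

+√(3/7) ≈ +0.654654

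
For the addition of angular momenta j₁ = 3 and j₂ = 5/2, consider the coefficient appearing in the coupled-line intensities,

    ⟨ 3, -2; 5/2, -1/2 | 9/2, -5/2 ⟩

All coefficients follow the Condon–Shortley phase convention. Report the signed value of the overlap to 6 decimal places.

triangle: 1!×5!×4!/11! = 2880/39916800
(j±m)!: 1!×5!×2!×3!×2!×7! = 14515200
prefactor² = (2J+1)×Δ×N² = 115200/11
  k=0: +1/(0!×1!×5!×2!×0!×2!) = 1/480
  k=1: −1/(1!×0!×4!×1!×1!×3!) = -1/144
Σ = -7/1440  ⇒  CG² = 115200/11×(-7/1440)² = 49/198
CG = −√(49/198) = -0.497468

-0.497468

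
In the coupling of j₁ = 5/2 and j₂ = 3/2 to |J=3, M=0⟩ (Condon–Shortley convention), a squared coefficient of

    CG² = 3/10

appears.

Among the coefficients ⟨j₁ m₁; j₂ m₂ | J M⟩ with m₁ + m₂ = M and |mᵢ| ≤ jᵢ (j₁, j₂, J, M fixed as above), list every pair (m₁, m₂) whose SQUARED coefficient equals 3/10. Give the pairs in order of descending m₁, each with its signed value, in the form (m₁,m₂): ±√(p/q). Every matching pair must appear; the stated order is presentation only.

(3/2,-3/2): +√(3/10); (-3/2,3/2): −√(3/10)

Admissible pairs with m₁+m₂ = M = 0: (-3/2,3/2), (-1/2,1/2), (1/2,-1/2), (3/2,-3/2)
  (m₁,m₂)=(3/2,-3/2): CG² = 3/10, CG = +√(3/10)   ← matches the target
  (m₁,m₂)=(1/2,-1/2): CG² = 1/5, CG = +√(1/5)
  (m₁,m₂)=(-1/2,1/2): CG² = 1/5, CG = −√(1/5)
  (m₁,m₂)=(-3/2,3/2): CG² = 3/10, CG = −√(3/10)   ← matches the target
Pairs with CG² = 3/10: (3/2,-3/2): +√(3/10); (-3/2,3/2): −√(3/10)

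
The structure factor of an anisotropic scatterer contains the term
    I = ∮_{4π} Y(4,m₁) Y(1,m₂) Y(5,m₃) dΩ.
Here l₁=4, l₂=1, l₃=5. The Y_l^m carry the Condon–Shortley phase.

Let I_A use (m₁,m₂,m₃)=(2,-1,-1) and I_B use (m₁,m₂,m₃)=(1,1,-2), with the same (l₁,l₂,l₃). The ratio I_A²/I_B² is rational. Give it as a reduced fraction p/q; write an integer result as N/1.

2/7

Shared (l₁,l₂,l₃)=(4,1,5): N and (l;000)² cancel in I_A²/I_B².
A: Δ = 0!·8!·2!/11! = 1/495; Racah Σ t=0..0: t=0:+1/2880 = 1/2880; ⇒ 3j(4 1 5; 2 -1 -1)² = 2/165, sgn +1
B: Δ = 0!·8!·2!/11! = 1/495; Racah Σ t=0..0: t=0:+1/1440 = 1/1440; ⇒ 3j(4 1 5; 1 1 -2)² = 7/165, sgn -1
I_A²/I_B² = (2/165)/(7/165) = 2/7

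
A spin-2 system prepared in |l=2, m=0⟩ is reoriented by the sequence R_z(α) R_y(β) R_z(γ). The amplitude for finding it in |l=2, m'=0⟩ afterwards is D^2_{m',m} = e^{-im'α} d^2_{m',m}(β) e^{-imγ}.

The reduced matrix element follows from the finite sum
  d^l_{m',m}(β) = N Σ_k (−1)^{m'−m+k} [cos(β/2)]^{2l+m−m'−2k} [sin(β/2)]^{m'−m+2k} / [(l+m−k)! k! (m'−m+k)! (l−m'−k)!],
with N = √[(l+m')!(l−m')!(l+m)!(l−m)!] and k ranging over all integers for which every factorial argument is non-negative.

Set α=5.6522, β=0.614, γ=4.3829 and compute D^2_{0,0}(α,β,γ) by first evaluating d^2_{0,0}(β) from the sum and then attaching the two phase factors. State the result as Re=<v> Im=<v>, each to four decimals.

First d^2_{0,0}(β=0.6140), then the phase factors e^{-i(0)α} and e^{-i(0)γ}:
With c≡cos(β/2)=0.953244 and s≡sin(β/2)=0.302200, N=[2·2·2·2]^{1/2}=4.000000
Admissible k: 0..2 (factorial args all ≥0)
  k=0: (−1)^0·4.0000/(4)·0.9532^4·0.3022^0 = +0.825690
  k=1: (−1)^1·4.0000/(1)·0.9532^2·0.3022^2 = -0.331939
  k=2: (−1)^2·4.0000/(4)·0.9532^0·0.3022^4 = +0.008340
d^2_{0,0}(0.6140) = +0.825690 -0.331939 +0.008340 = +0.502092
Phases: e^{-i·(0)·5.6522}=+1.000000+0.000000i, e^{-i·(0)·4.3829}=+1.000000+0.000000i ⇒ D=+0.502092+0.000000i

Re=0.5021 Im=0.0000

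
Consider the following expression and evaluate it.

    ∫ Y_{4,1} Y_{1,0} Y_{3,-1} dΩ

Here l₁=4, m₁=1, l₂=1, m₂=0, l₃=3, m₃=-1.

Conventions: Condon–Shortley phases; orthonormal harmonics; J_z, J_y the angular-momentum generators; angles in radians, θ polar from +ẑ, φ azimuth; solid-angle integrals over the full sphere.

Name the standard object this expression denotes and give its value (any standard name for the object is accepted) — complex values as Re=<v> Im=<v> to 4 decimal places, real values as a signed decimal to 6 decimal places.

Gaunt coefficient, -0.238414

This is a Gaunt coefficient — the integral of a triple product of spherical harmonics over the sphere.
Rules hold: Σm=0, L=8 even, 3≤3≤5.
N = 9·3·7 = 189
Δ = 2!·6!·0!/9! = 1/252
Racah Σ t=1..1: t=1:−1/36 = -1/36
⇒ 3j(4 1 3; 0 0 0)² = 4/63, sgn +1
Racah Σ t=1..1: t=1:−1/48 = -1/48
⇒ 3j(4 1 3; 1 0 -1)² = 5/84, sgn -1
4πI² = N·(3j₀)²·(3jₘ)² = 5/7
I = -1·√(0.714286/4π) = -0.23841361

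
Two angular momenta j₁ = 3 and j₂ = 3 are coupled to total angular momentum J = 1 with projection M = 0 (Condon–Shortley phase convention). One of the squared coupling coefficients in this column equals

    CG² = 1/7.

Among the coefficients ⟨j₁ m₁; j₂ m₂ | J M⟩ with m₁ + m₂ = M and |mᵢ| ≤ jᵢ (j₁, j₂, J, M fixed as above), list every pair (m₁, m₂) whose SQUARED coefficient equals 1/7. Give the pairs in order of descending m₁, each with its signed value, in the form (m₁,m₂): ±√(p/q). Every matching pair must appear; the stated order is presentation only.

Admissible pairs with m₁+m₂ = M = 0: (-3,3), (-2,2), (-1,1), (0,0), (1,-1), (2,-2), (3,-3)
  (m₁,m₂)=(3,-3): CG² = 9/28, CG = +√(9/28)
  (m₁,m₂)=(2,-2): CG² = 1/7, CG = −√(1/7)   ← matches the target
  (m₁,m₂)=(1,-1): CG² = 1/28, CG = +√(1/28)
  (m₁,m₂)=(0,0): CG² = 0/1, CG = 0
  (m₁,m₂)=(-1,1): CG² = 1/28, CG = −√(1/28)
  (m₁,m₂)=(-2,2): CG² = 1/7, CG = +√(1/7)   ← matches the target
  (m₁,m₂)=(-3,3): CG² = 9/28, CG = −√(9/28)
Pairs with CG² = 1/7: (2,-2): −√(1/7); (-2,2): +√(1/7)

(2,-2): −√(1/7); (-2,2): +√(1/7)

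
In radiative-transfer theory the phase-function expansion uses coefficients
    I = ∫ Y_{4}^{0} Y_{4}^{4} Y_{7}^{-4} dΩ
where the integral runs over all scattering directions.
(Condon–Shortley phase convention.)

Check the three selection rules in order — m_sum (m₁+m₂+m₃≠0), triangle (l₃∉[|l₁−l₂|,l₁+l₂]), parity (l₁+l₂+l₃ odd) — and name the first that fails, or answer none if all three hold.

Σmᵢ = 0  ✓
l₃∈[|l₁−l₂|,l₁+l₂]=[0,8], have l₃=7  ✓
Σlᵢ = 15 ⇒ odd  ✗

parity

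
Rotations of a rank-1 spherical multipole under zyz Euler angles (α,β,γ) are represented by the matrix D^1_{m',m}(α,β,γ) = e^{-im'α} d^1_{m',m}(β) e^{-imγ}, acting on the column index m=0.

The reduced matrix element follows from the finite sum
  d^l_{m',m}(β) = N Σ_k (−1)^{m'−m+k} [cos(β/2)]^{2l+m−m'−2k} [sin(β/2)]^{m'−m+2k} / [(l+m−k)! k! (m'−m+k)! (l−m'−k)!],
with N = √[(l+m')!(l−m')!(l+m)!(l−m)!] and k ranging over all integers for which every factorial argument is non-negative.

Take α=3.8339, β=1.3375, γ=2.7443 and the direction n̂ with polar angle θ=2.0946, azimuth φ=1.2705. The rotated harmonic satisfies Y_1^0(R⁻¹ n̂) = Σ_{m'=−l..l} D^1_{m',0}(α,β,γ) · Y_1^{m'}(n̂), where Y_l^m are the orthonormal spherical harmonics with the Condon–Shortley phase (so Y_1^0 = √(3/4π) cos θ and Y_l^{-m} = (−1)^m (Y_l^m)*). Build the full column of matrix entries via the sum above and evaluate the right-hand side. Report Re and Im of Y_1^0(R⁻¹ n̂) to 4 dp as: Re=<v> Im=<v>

Re=-0.4012 Im=0.0000

Need the full column D^1_{m',0} for m'=−1..1 at α=3.8339, β=1.3375, γ=2.7443.
cos(β/2)=0.784597, sin(β/2)=0.620006
d^1_{-1,0}: single k=1 term ⇒ +0.687951;  D = -0.529568-0.439129i
d^1_{0,0}: k∈[0..1] ⇒ +0.615593 -0.384407 = +0.231186;  D = +0.231186+0.000000i
d^1_{1,0}: single k=0 term ⇒ -0.687951;  D = +0.529568-0.439129i
Y_1^{m'}(θ=2.0946,φ=1.2705) and Σ D·Y over m':
  (-0.5296-0.4391i)·(+0.0885-0.2858i)  (+0.2312+0.0000i)·(-0.2444+0.0000i)  (+0.5296-0.4391i)·(-0.0885-0.2858i)
Y_1^0(R⁻¹ n̂) = -0.401220+0.000000i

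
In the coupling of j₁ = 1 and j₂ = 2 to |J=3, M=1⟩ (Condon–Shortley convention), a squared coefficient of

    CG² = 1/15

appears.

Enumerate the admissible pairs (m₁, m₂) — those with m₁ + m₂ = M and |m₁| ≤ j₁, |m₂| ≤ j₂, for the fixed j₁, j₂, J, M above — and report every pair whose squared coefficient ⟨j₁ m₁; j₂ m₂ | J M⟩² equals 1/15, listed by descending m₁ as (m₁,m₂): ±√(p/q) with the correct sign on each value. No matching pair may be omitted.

Admissible pairs with m₁+m₂ = M = 1: (-1,2), (0,1), (1,0)
  (m₁,m₂)=(1,0): CG² = 2/5, CG = +√(2/5)
  (m₁,m₂)=(0,1): CG² = 8/15, CG = +√(8/15)
  (m₁,m₂)=(-1,2): CG² = 1/15, CG = +√(1/15)   ← matches the target
Pairs with CG² = 1/15: (-1,2): +√(1/15)

(-1,2): +√(1/15)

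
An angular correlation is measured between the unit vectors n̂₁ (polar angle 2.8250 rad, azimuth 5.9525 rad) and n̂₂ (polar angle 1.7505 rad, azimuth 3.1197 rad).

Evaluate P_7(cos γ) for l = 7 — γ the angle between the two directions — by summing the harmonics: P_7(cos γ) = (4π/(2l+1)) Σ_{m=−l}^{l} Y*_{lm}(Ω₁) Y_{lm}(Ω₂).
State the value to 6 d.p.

Term-by-term m-sum for l=7 (normalisation 4π/15 = 0.837758):
  term(m=-7) = (0.000035, 0.000053)   from Y*(Ω₁)=(-0.000096, -0.000104), Y(Ω₂)=(-0.441094, -0.068131)
  term(m=-6) = (-0.000137, -0.000472)   from Y*(Ω₁)=(0.000650, 0.001483), Y(Ω₂)=(-0.300763, -0.039736)
  term(m=-5) = (0.000061, -0.002279)   from Y*(Ω₁)=(-0.000951, -0.011487), Y(Ω₂)=(0.196628, 0.021610)
  term(m=-4) = (-0.005992, 0.017178)   from Y*(Ω₁)=(-0.014059, 0.055510), Y(Ω₂)=(0.316495, 0.027787)
  term(m=-3) = (-0.013159, 0.017512)   from Y*(Ω₁)=(0.109599, -0.167744), Y(Ω₂)=(-0.109082, -0.007175)
  term(m=-2) = (0.119444, -0.084838)   from Y*(Ω₁)=(-0.367162, 0.285763), Y(Ω₂)=(-0.314590, -0.013783)
  term(m=-1) = (0.040935, -0.013058)   from Y*(Ω₁)=(0.548790, -0.188394), Y(Ω₂)=(0.074036, 0.001621)
  term(m=+0) = (-0.005150, -0.000000)   from Y*(Ω₁)=(-0.016463, -0.000000), Y(Ω₂)=(0.312813, 0.000000)
  term(m=+1) = (0.040935, 0.013058)   from Y*(Ω₁)=(-0.548790, -0.188394), Y(Ω₂)=(-0.074036, 0.001621)
  term(m=+2) = (0.119444, 0.084838)   from Y*(Ω₁)=(-0.367162, -0.285763), Y(Ω₂)=(-0.314590, 0.013783)
  term(m=+3) = (-0.013159, -0.017512)   from Y*(Ω₁)=(-0.109599, -0.167744), Y(Ω₂)=(0.109082, -0.007175)
  term(m=+4) = (-0.005992, -0.017178)   from Y*(Ω₁)=(-0.014059, -0.055510), Y(Ω₂)=(0.316495, -0.027787)
  term(m=+5) = (0.000061, 0.002279)   from Y*(Ω₁)=(0.000951, -0.011487), Y(Ω₂)=(-0.196628, 0.021610)
  term(m=+6) = (-0.000137, 0.000472)   from Y*(Ω₁)=(0.000650, -0.001483), Y(Ω₂)=(-0.300763, 0.039736)
  term(m=+7) = (0.000035, -0.000053)   from Y*(Ω₁)=(0.000096, -0.000104), Y(Ω₂)=(0.441094, -0.068131)
Accumulated sum (0.277227, 0.000000); after 4π/(2l+1) scaling, (0.232249, 0.000000) ⇒ P_7 = 0.232249

0.232249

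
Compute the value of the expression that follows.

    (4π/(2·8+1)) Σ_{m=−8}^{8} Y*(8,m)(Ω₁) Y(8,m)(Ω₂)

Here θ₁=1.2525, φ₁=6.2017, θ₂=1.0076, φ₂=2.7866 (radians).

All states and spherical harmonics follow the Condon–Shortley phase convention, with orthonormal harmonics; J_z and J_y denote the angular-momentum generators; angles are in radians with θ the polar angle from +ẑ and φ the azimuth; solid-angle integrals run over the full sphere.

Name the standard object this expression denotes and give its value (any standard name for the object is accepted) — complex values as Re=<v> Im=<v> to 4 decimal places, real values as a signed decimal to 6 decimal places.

This sum is the spherical-harmonic addition theorem: it equals the Legendre polynomial P_l(cos γ) of the angle γ between the two directions.
Expand P_8 via completeness: Σ_{m} conj(Y_{8,m}) at Ω₁ times Y_{8,m} at Ω₂ —
  m=-8: (+0.271302-0.207052i) × (-0.128596+0.040012i) = -0.026604+0.037482i  (running Σ = -0.026604+0.037482i)
  m=-7: (+0.378601-0.242883i) × (+0.269412-0.207647i) = +0.051566-0.144051i  (running Σ = +0.024962-0.106570i)
  m=-6: (+0.114416-0.060868i) × (-0.239039+0.381986i) = -0.004099+0.058255i  (running Σ = +0.020863-0.048315i)
  m=-5: (-0.276444+0.119306i) × (+0.048530-0.234385i) = +0.014548+0.070584i  (running Σ = +0.035411+0.022270i)
  m=-4: (-0.240676+0.081347i) × (-0.029358-0.193173i) = +0.022780+0.044104i  (running Σ = +0.058191+0.066374i)
  m=-3: (+0.188081-0.046916i) × (+0.169703+0.306388i) = +0.046292+0.049664i  (running Σ = +0.104483+0.116038i)
  m=-2: (+0.285566-0.046955i) × (+0.017419+0.014972i) = +0.005677+0.003457i  (running Σ = +0.110160+0.119495i)
  m=-1: (-0.142162+0.011610i) × (-0.325389-0.120621i) = +0.047658+0.013370i  (running Σ = +0.157819+0.132865i)
  m=0: (-0.296431-0.000000i) × (+0.028999+0.000000i) = -0.008596-0.000000i  (running Σ = +0.149222+0.132865i)
  m=1: (+0.142162+0.011610i) × (+0.325389-0.120621i) = +0.047658-0.013370i  (running Σ = +0.196881+0.119495i)
  m=2: (+0.285566+0.046955i) × (+0.017419-0.014972i) = +0.005677-0.003457i  (running Σ = +0.202558+0.116038i)
  m=3: (-0.188081-0.046916i) × (-0.169703+0.306388i) = +0.046292-0.049664i  (running Σ = +0.248850+0.066374i)
  m=4: (-0.240676-0.081347i) × (-0.029358+0.193173i) = +0.022780-0.044104i  (running Σ = +0.271630+0.022270i)
  m=5: (+0.276444+0.119306i) × (-0.048530-0.234385i) = +0.014548-0.070584i  (running Σ = +0.286178-0.048315i)
  m=6: (+0.114416+0.060868i) × (-0.239039-0.381986i) = -0.004099-0.058255i  (running Σ = +0.282079-0.106570i)
  m=7: (-0.378601-0.242883i) × (-0.269412-0.207647i) = +0.051566+0.144051i  (running Σ = +0.333645+0.037482i)
  m=8: (+0.271302+0.207052i) × (-0.128596-0.040012i) = -0.026604-0.037482i  (running Σ = +0.307041+0.000000i)
Σ over m = +0.307041+0.000000i; ×(4π/17) → +0.226964+0.000000i. Real part: 0.226964

Legendre polynomial (addition theorem), +0.226964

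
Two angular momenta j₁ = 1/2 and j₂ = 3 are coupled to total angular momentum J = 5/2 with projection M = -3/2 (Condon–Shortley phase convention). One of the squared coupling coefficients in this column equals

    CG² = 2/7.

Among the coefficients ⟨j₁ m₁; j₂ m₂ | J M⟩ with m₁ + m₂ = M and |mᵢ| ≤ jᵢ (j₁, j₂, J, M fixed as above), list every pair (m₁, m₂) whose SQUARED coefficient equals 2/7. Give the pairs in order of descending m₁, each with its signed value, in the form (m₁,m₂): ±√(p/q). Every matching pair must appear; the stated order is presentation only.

Admissible pairs with m₁+m₂ = M = -3/2: (-1/2,-1), (1/2,-2)
  (m₁,m₂)=(1/2,-2): CG² = 5/7, CG = +√(5/7)
  (m₁,m₂)=(-1/2,-1): CG² = 2/7, CG = −√(2/7)   ← matches the target
Pairs with CG² = 2/7: (-1/2,-1): −√(2/7)

(-1/2,-1): −√(2/7)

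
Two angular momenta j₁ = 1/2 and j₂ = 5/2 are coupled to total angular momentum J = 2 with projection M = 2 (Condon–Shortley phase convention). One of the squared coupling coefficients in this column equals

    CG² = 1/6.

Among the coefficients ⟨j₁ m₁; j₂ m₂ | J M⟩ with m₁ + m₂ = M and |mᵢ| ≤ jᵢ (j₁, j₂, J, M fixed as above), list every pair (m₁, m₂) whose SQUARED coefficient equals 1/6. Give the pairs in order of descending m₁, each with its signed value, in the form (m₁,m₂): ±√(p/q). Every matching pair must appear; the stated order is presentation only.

Admissible pairs with m₁+m₂ = M = 2: (-1/2,5/2), (1/2,3/2)
  (m₁,m₂)=(1/2,3/2): CG² = 1/6, CG = +√(1/6)   ← matches the target
  (m₁,m₂)=(-1/2,5/2): CG² = 5/6, CG = −√(5/6)
Pairs with CG² = 1/6: (1/2,3/2): +√(1/6)

(1/2,3/2): +√(1/6)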